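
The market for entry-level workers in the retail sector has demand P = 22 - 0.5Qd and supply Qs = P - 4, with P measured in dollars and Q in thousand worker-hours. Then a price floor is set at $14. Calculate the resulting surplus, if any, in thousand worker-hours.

Rearranging demand gives Qd = 44 - 2P. Without the control the market clears where 44 - 2P = P - 4, i.e. P* = 16 and Q* = 12.
The floor of 14 is below the equilibrium price 16, so it is not binding; the market clears at P* = 16, Q* = 12.
Since the control does not bind, there is no surplus.

0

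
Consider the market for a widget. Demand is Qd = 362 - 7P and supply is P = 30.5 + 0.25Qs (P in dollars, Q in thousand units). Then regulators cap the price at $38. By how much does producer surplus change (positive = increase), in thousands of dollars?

Rearranging supply gives Qs = 4P - 122. Setting quantity demanded equal to quantity supplied, 362 - 7P = 4P - 122, gives P* = 44 and Q* = 54.
Since 38 < 44, the ceiling is binding.
At P = 38: Qd = 362 - 7·38 = 96 and Qs = 4·38 - 122 = 30.
Producer surplus without the control is ½ · (44 - 30.5) · 54 = 364.5.
With the ceiling, producers sell 30 units at 38, so PS = ½ · (38 - 30.5) · 30 = 112.5.
Change in producer surplus = 112.5 - 364.5 = -252.

-252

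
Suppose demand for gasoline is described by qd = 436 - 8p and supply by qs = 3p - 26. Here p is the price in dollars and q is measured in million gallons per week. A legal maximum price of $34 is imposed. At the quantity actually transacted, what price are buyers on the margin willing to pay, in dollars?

45

In a free market, 436 - 8p = 3p - 26 gives the equilibrium p* = 42, q* = 100.
Since 34 < 42, the ceiling is binding.
At p = 34: qd = 436 - 8·34 = 164 and qs = 3·34 - 26 = 76.
Only 76 units reach the market. On the demand curve, the marginal buyer's willingness to pay at q = 76 is (436 - 76)/8 = 45.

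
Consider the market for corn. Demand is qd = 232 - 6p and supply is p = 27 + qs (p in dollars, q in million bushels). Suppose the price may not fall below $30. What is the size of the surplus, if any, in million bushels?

0

Rearranging supply gives qs = p - 27. In a free market, 232 - 6p = p - 27 gives the equilibrium p* = 37, q* = 10.
Since 30 is below p* = 37, the floor does not bind and the free-market outcome prevails.
Since the control does not bind, there is no surplus.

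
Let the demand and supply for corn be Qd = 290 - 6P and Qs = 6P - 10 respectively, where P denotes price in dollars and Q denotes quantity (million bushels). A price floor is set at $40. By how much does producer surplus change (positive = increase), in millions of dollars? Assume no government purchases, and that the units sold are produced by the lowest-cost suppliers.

75

In a free market, 290 - 6P = 6P - 10 gives the equilibrium P* = 25, Q* = 140.
Because the floor (40) lies above the market-clearing price, it is binding.
At P = 40: Qd = 290 - 6·40 = 50 and Qs = 6·40 - 10 = 230.
Producer surplus without the control is ½ · (25 - 5/3) · 140 = 4900/3.
With the floor, 50 units are sold at 40. The supply price at Q = 50 is 10, so PS = ½ · [(40 - 5/3) + (40 - 10)] · 50 = 5125/3.
Change in producer surplus = 5125/3 - 4900/3 = 75.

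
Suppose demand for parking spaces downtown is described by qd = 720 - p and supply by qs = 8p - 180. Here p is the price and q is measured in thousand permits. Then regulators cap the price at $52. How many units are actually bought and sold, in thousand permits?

236

Equilibrium: 720 - p = 8p - 180, so 900 = 9p and p* = 100, q* = 620.
The ceiling of 52 is below the equilibrium price 100, so it binds.
At p = 52: qd = 720 - 52 = 668 and qs = 8·52 - 180 = 236.
The quantity actually transacted is the short side, supply: 236.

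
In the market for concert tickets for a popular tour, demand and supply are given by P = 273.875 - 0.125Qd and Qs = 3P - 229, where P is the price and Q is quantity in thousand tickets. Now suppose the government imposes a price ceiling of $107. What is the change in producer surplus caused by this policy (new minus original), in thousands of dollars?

-29549.5

Rearranging demand gives Qd = 2191 - 8P. Equilibrium: 2191 - 8P = 3P - 229, so 2420 = 11P and P* = 220, Q* = 431.
Because the ceiling (107) lies below the market-clearing price, it is binding.
At P = 107: Qd = 2191 - 8·107 = 1335 and Qs = 3·107 - 229 = 92.
Producer surplus without the control is ½ · (220 - 229/3) · 431 = 185761/6.
With the ceiling, producers sell 92 units at 107, so PS = ½ · (107 - 229/3) · 92 = 4232/3.
Change in producer surplus = 4232/3 - 185761/6 = -29549.5.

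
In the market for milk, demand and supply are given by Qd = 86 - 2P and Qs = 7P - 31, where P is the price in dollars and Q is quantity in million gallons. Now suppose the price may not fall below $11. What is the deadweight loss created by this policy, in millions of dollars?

0

Equilibrium: 86 - 2P = 7P - 31, so 117 = 9P and P* = 13, Q* = 60.
Since 11 is below P* = 13, the floor does not bind and the free-market outcome prevails.
Since the control does not bind, no trades are prevented and deadweight loss is zero.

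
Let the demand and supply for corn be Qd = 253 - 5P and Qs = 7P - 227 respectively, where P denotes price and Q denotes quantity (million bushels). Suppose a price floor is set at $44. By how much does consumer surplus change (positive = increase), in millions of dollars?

-172

Equilibrium: 253 - 5P = 7P - 227, so 480 = 12P and P* = 40, Q* = 53.
Since 44 > 40, the floor is binding.
At P = 44: Qd = 253 - 5·44 = 33 and Qs = 7·44 - 227 = 81.
Consumer surplus without the control is ½ · (50.6 - 40) · 53 = 280.9.
With the floor, consumers buy 33 units at 44, so CS = ½ · (50.6 - 44) · 33 = 108.9.
Change in consumer surplus = 108.9 - 280.9 = -172.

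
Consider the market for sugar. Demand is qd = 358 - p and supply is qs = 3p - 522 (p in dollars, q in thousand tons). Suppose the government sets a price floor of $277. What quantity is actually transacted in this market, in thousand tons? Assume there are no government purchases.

81

Without the control the market clears where 358 - p = 3p - 522, i.e. p* = 220 and q* = 138.
The floor of 277 is above the equilibrium price 220, so it binds.
At p = 277: qd = 358 - 277 = 81 and qs = 3·277 - 522 = 309.
The quantity actually transacted is the short side, demand: 81.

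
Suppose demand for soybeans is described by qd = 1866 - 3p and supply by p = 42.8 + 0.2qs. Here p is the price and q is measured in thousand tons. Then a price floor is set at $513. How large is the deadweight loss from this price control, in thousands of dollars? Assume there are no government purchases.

Rearranging supply gives qs = 5p - 214. Without the control the market clears where 1866 - 3p = 5p - 214, i.e. p* = 260 and q* = 1086.
The floor of 513 is above the equilibrium price 260, so it binds.
At p = 513: qd = 1866 - 3·513 = 327 and qs = 5·513 - 214 = 2351.
Quantity traded falls to 327. At q = 327 the demand price is (1866 - 327)/3 = 513 and the supply price is (214 + 327)/5 = 108.2.
Deadweight loss = ½ · (513 - 108.2) · (1086 - 327) = ½ · 404.8 · 759 = 153621.6.

153621.6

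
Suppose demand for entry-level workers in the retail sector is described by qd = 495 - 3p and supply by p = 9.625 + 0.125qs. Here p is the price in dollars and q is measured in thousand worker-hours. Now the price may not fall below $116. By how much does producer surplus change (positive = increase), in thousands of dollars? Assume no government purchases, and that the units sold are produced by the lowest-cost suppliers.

7104

Rearranging supply gives qs = 8p - 77. Without the control the market clears where 495 - 3p = 8p - 77, i.e. p* = 52 and q* = 339.
Since 116 > 52, the floor is binding.
At p = 116: qd = 495 - 3·116 = 147 and qs = 8·116 - 77 = 851.
Producer surplus without the control is ½ · (52 - 9.625) · 339 = 7182.5625.
With the floor, 147 units are sold at 116. The supply price at q = 147 is 28, so PS = ½ · [(116 - 9.625) + (116 - 28)] · 147 = 14286.5625.
Change in producer surplus = 14286.5625 - 7182.5625 = 7104.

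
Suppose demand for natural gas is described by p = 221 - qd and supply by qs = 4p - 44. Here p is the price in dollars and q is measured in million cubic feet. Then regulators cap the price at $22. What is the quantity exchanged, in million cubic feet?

Rearranging demand gives qd = 221 - p. Without the control the market clears where 221 - p = 4p - 44, i.e. p* = 53 and q* = 168.
Because the ceiling (22) lies below the market-clearing price, it is binding.
At p = 22: qd = 221 - 22 = 199 and qs = 4·22 - 44 = 44.
The quantity actually transacted is the short side, supply: 44.

44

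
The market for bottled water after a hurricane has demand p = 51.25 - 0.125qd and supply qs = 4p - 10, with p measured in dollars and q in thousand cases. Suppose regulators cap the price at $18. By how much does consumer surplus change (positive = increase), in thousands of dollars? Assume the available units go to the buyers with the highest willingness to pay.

765

Rearranging demand gives qd = 410 - 8p. Equilibrium: 410 - 8p = 4p - 10, so 420 = 12p and p* = 35, q* = 130.
Because the ceiling (18) lies below the market-clearing price, it is binding.
At p = 18: qd = 410 - 8·18 = 266 and qs = 4·18 - 10 = 62.
Consumer surplus without the control is ½ · (51.25 - 35) · 130 = 1056.25.
With the ceiling, 62 units are sold at 18 (assume they go to the highest-value buyers). The demand price at q = 62 is 43.5, so CS = ½ · [(51.25 - 18) + (43.5 - 18)] · 62 = 1821.25.
Change in consumer surplus = 1821.25 - 1056.25 = 765.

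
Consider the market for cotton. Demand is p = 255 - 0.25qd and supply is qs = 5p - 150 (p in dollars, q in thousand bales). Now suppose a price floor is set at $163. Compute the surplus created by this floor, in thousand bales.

297

Rearranging demand gives qd = 1020 - 4p. Without the control the market clears where 1020 - 4p = 5p - 150, i.e. p* = 130 and q* = 500.
Since 163 > 130, the floor is binding.
At p = 163: qd = 1020 - 4·163 = 368 and qs = 5·163 - 150 = 665.
Surplus = qs - qd = 665 - 368 = 297.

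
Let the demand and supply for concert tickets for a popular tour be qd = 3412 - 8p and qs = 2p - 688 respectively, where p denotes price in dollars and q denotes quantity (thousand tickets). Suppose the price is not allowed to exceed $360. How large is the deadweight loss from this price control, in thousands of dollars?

Without the control the market clears where 3412 - 8p = 2p - 688, i.e. p* = 410 and q* = 132.
The ceiling of 360 is below the equilibrium price 410, so it binds.
At p = 360: qd = 3412 - 8·360 = 532 and qs = 2·360 - 688 = 32.
Quantity traded falls to 32. At q = 32 the demand price is (3412 - 32)/8 = 422.5 and the supply price is (688 + 32)/2 = 360.
Deadweight loss = ½ · (422.5 - 360) · (132 - 32) = ½ · 62.5 · 100 = 3125.

3125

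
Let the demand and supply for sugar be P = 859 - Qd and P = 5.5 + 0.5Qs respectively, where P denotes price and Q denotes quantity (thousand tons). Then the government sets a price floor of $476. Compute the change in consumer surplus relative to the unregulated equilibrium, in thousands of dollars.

-88536

Rearranging demand gives Qd = 859 - P; rearranging supply gives Qs = 2P - 11. Setting quantity demanded equal to quantity supplied, 859 - P = 2P - 11, gives P* = 290 and Q* = 569.
Since 476 > 290, the floor is binding.
At P = 476: Qd = 859 - 476 = 383 and Qs = 2·476 - 11 = 941.
Consumer surplus without the control is ½ · (859 - 290) · 569 = 161880.5.
With the floor, consumers buy 383 units at 476, so CS = ½ · (859 - 476) · 383 = 73344.5.
Change in consumer surplus = 73344.5 - 161880.5 = -88536.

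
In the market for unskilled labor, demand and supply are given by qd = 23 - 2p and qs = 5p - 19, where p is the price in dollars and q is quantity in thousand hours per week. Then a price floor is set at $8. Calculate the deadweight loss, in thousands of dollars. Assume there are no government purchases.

5.6

Equilibrium: 23 - 2p = 5p - 19, so 42 = 7p and p* = 6, q* = 11.
Because the floor (8) lies above the market-clearing price, it is binding.
At p = 8: qd = 23 - 2·8 = 7 and qs = 5·8 - 19 = 21.
Quantity traded falls to 7. At q = 7 the demand price is (23 - 7)/2 = 8 and the supply price is (19 + 7)/5 = 5.2.
Deadweight loss = ½ · (8 - 5.2) · (11 - 7) = ½ · 2.8 · 4 = 5.6.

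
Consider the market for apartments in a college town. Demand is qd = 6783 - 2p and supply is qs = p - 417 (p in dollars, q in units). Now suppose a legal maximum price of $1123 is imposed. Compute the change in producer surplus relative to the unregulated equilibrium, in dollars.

Equilibrium: 6783 - 2p = p - 417, so 7200 = 3p and p* = 2400, q* = 1983.
Since 1123 < 2400, the ceiling is binding.
At p = 1123: qd = 6783 - 2·1123 = 4537 and qs = 1123 - 417 = 706.
Producer surplus without the control is ½ · (2400 - 417) · 1983 = 1966144.5.
With the ceiling, producers sell 706 units at 1123, so PS = ½ · (1123 - 417) · 706 = 249218.
Change in producer surplus = 249218 - 1966144.5 = -1716926.5.

-1716926.5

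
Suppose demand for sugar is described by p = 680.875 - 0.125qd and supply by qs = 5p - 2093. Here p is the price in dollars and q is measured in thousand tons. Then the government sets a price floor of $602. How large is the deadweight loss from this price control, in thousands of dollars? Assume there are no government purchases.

5033.6

Rearranging demand gives qd = 5447 - 8p. Equilibrium: 5447 - 8p = 5p - 2093, so 7540 = 13p and p* = 580, q* = 807.
Because the floor (602) lies above the market-clearing price, it is binding.
At p = 602: qd = 5447 - 8·602 = 631 and qs = 5·602 - 2093 = 917.
Quantity traded falls to 631. At q = 631 the demand price is (5447 - 631)/8 = 602 and the supply price is (2093 + 631)/5 = 544.8.
Deadweight loss = ½ · (602 - 544.8) · (807 - 631) = ½ · 57.2 · 176 = 5033.6.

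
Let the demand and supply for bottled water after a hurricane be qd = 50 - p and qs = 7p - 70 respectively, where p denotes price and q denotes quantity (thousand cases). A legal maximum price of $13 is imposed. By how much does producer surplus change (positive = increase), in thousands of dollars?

-56

Setting quantity demanded equal to quantity supplied, 50 - p = 7p - 70, gives p* = 15 and q* = 35.
Because the ceiling (13) lies below the market-clearing price, it is binding.
At p = 13: qd = 50 - 13 = 37 and qs = 7·13 - 70 = 21.
Producer surplus without the control is ½ · (15 - 10) · 35 = 87.5.
With the ceiling, producers sell 21 units at 13, so PS = ½ · (13 - 10) · 21 = 31.5.
Change in producer surplus = 31.5 - 87.5 = -56.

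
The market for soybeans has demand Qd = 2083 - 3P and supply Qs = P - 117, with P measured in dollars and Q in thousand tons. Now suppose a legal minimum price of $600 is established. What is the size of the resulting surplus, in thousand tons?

200

Without the control the market clears where 2083 - 3P = P - 117, i.e. P* = 550 and Q* = 433.
Because the floor (600) lies above the market-clearing price, it is binding.
At P = 600: Qd = 2083 - 3·600 = 283 and Qs = 600 - 117 = 483.
Surplus = Qs - Qd = 483 - 283 = 200.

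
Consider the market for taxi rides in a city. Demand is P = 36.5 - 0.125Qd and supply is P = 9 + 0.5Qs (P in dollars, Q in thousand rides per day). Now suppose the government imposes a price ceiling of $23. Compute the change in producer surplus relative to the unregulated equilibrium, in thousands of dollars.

Rearranging demand gives Qd = 292 - 8P; rearranging supply gives Qs = 2P - 18. Without the control the market clears where 292 - 8P = 2P - 18, i.e. P* = 31 and Q* = 44.
Because the ceiling (23) lies below the market-clearing price, it is binding.
At P = 23: Qd = 292 - 8·23 = 108 and Qs = 2·23 - 18 = 28.
Producer surplus without the control is ½ · (31 - 9) · 44 = 484.
With the ceiling, producers sell 28 units at 23, so PS = ½ · (23 - 9) · 28 = 196.
Change in producer surplus = 196 - 484 = -288.

-288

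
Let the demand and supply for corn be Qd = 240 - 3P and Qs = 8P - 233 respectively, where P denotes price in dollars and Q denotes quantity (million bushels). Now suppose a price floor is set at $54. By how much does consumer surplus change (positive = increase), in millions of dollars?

Equilibrium: 240 - 3P = 8P - 233, so 473 = 11P and P* = 43, Q* = 111.
The floor of 54 is above the equilibrium price 43, so it binds.
At P = 54: Qd = 240 - 3·54 = 78 and Qs = 8·54 - 233 = 199.
Consumer surplus without the control is ½ · (80 - 43) · 111 = 2053.5.
With the floor, consumers buy 78 units at 54, so CS = ½ · (80 - 54) · 78 = 1014.
Change in consumer surplus = 1014 - 2053.5 = -1039.5.

-1039.5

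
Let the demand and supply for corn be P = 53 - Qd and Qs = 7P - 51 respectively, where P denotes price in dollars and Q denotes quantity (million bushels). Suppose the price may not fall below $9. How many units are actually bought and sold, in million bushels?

Rearranging demand gives Qd = 53 - P. Without the control the market clears where 53 - P = 7P - 51, i.e. P* = 13 and Q* = 40.
The floor of 9 is below the equilibrium price 13, so it is not binding; the market clears at P* = 13, Q* = 40.

40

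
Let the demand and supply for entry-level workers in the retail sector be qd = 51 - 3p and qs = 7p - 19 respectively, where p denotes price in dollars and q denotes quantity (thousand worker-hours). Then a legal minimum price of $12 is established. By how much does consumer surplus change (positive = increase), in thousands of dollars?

Equilibrium: 51 - 3p = 7p - 19, so 70 = 10p and p* = 7, q* = 30.
Because the floor (12) lies above the market-clearing price, it is binding.
At p = 12: qd = 51 - 3·12 = 15 and qs = 7·12 - 19 = 65.
Consumer surplus without the control is ½ · (17 - 7) · 30 = 150.
With the floor, consumers buy 15 units at 12, so CS = ½ · (17 - 12) · 15 = 37.5.
Change in consumer surplus = 37.5 - 150 = -112.5.

-112.5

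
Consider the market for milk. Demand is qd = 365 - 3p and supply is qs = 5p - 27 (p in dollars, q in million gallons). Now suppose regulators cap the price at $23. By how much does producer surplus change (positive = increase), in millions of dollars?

-3978

Without the control the market clears where 365 - 3p = 5p - 27, i.e. p* = 49 and q* = 218.
Since 23 < 49, the ceiling is binding.
At p = 23: qd = 365 - 3·23 = 296 and qs = 5·23 - 27 = 88.
Producer surplus without the control is ½ · (49 - 5.4) · 218 = 4752.4.
With the ceiling, producers sell 88 units at 23, so PS = ½ · (23 - 5.4) · 88 = 774.4.
Change in producer surplus = 774.4 - 4752.4 = -3978.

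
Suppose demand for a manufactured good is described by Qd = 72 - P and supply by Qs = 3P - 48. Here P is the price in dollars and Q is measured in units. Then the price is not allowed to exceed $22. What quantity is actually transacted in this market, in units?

18

Setting quantity demanded equal to quantity supplied, 72 - P = 3P - 48, gives P* = 30 and Q* = 42.
Because the ceiling (22) lies below the market-clearing price, it is binding.
At P = 22: Qd = 72 - 22 = 50 and Qs = 3·22 - 48 = 18.
The quantity actually transacted is the short side, supply: 18.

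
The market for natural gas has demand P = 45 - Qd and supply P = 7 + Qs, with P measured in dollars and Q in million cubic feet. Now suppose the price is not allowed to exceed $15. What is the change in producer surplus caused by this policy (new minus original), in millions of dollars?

Rearranging demand gives Qd = 45 - P; rearranging supply gives Qs = P - 7. In a free market, 45 - P = P - 7 gives the equilibrium P* = 26, Q* = 19.
The ceiling of 15 is below the equilibrium price 26, so it binds.
At P = 15: Qd = 45 - 15 = 30 and Qs = 15 - 7 = 8.
Producer surplus without the control is ½ · (26 - 7) · 19 = 180.5.
With the ceiling, producers sell 8 units at 15, so PS = ½ · (15 - 7) · 8 = 32.
Change in producer surplus = 32 - 180.5 = -148.5.

-148.5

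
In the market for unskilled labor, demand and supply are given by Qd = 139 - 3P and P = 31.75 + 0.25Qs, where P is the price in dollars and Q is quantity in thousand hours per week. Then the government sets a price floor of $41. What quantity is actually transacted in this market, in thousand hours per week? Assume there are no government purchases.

Rearranging supply gives Qs = 4P - 127. Without the control the market clears where 139 - 3P = 4P - 127, i.e. P* = 38 and Q* = 25.
Since 41 > 38, the floor is binding.
At P = 41: Qd = 139 - 3·41 = 16 and Qs = 4·41 - 127 = 37.
The quantity actually transacted is the short side, demand: 16.

16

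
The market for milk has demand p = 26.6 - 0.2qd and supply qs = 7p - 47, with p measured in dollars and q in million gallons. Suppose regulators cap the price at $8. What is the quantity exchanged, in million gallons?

9

Rearranging demand gives qd = 133 - 5p. Without the control the market clears where 133 - 5p = 7p - 47, i.e. p* = 15 and q* = 58.
The ceiling of 8 is below the equilibrium price 15, so it binds.
At p = 8: qd = 133 - 5·8 = 93 and qs = 7·8 - 47 = 9.
The quantity actually transacted is the short side, supply: 9.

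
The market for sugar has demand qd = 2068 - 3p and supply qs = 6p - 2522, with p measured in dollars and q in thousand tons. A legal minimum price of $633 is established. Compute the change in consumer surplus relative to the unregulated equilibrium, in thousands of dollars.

-43480.5

Without the control the market clears where 2068 - 3p = 6p - 2522, i.e. p* = 510 and q* = 538.
Since 633 > 510, the floor is binding.
At p = 633: qd = 2068 - 3·633 = 169 and qs = 6·633 - 2522 = 1276.
Consumer surplus without the control is ½ · (2068/3 - 510) · 538 = 144722/3.
With the floor, consumers buy 169 units at 633, so CS = ½ · (2068/3 - 633) · 169 = 28561/6.
Change in consumer surplus = 28561/6 - 144722/3 = -43480.5.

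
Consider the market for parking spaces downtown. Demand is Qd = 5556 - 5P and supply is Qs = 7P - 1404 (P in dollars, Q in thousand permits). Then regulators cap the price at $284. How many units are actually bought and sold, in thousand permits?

584

Equilibrium: 5556 - 5P = 7P - 1404, so 6960 = 12P and P* = 580, Q* = 2656.
The ceiling of 284 is below the equilibrium price 580, so it binds.
At P = 284: Qd = 5556 - 5·284 = 4136 and Qs = 7·284 - 1404 = 584.
The quantity actually transacted is the short side, supply: 584.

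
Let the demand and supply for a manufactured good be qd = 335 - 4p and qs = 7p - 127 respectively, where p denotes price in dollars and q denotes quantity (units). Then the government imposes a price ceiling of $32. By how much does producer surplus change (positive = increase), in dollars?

-1320

In a free market, 335 - 4p = 7p - 127 gives the equilibrium p* = 42, q* = 167.
Because the ceiling (32) lies below the market-clearing price, it is binding.
At p = 32: qd = 335 - 4·32 = 207 and qs = 7·32 - 127 = 97.
Producer surplus without the control is ½ · (42 - 127/7) · 167 = 27889/14.
With the ceiling, producers sell 97 units at 32, so PS = ½ · (32 - 127/7) · 97 = 9409/14.
Change in producer surplus = 9409/14 - 27889/14 = -1320.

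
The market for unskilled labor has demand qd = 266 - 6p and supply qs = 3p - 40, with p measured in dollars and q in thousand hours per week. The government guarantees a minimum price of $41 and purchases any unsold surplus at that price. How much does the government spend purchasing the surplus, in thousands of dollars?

Equilibrium: 266 - 6p = 3p - 40, so 306 = 9p and p* = 34, q* = 62.
Since 41 > 34, the floor is binding.
At p = 41: qd = 266 - 6·41 = 20 and qs = 3·41 - 40 = 83.
Surplus = qs - qd = 63.
Government expenditure = surplus × support price = 63 × 41 = 2583.

2583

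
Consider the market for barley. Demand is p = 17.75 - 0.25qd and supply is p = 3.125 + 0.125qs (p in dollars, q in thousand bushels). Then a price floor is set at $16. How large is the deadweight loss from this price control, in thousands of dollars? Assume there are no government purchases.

Rearranging demand gives qd = 71 - 4p; rearranging supply gives qs = 8p - 25. In a free market, 71 - 4p = 8p - 25 gives the equilibrium p* = 8, q* = 39.
Because the floor (16) lies above the market-clearing price, it is binding.
At p = 16: qd = 71 - 4·16 = 7 and qs = 8·16 - 25 = 103.
Quantity traded falls to 7. At q = 7 the demand price is (71 - 7)/4 = 16 and the supply price is (25 + 7)/8 = 4.
Deadweight loss = ½ · (16 - 4) · (39 - 7) = ½ · 12 · 32 = 192.

192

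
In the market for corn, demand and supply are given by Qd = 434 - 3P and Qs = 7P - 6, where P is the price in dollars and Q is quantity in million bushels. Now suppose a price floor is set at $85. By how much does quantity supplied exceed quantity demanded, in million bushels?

Setting quantity demanded equal to quantity supplied, 434 - 3P = 7P - 6, gives P* = 44 and Q* = 302.
Since 85 > 44, the floor is binding.
At P = 85: Qd = 434 - 3·85 = 179 and Qs = 7·85 - 6 = 589.
Surplus = Qs - Qd = 589 - 179 = 410.

410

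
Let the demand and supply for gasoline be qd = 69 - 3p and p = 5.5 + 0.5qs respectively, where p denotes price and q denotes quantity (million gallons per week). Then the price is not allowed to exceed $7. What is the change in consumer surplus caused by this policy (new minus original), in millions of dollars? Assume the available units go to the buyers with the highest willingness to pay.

Rearranging supply gives qs = 2p - 11. Equilibrium: 69 - 3p = 2p - 11, so 80 = 5p and p* = 16, q* = 21.
Since 7 < 16, the ceiling is binding.
At p = 7: qd = 69 - 3·7 = 48 and qs = 2·7 - 11 = 3.
Consumer surplus without the control is ½ · (23 - 16) · 21 = 73.5.
With the ceiling, 3 units are sold at 7 (assume they go to the highest-value buyers). The demand price at q = 3 is 22, so CS = ½ · [(23 - 7) + (22 - 7)] · 3 = 46.5.
Change in consumer surplus = 46.5 - 73.5 = -27.

-27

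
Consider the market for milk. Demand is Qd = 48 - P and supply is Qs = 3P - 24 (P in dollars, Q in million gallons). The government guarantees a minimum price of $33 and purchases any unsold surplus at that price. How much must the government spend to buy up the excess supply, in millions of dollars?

1980

Equilibrium: 48 - P = 3P - 24, so 72 = 4P and P* = 18, Q* = 30.
The floor of 33 is above the equilibrium price 18, so it binds.
At P = 33: Qd = 48 - 33 = 15 and Qs = 3·33 - 24 = 75.
Surplus = Qs - Qd = 60.
Government expenditure = surplus × support price = 60 × 33 = 1980.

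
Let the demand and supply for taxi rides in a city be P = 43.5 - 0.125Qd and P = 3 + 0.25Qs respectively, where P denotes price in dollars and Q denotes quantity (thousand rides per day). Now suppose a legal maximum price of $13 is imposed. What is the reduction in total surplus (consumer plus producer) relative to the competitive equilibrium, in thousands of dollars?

867

Rearranging demand gives Qd = 348 - 8P; rearranging supply gives Qs = 4P - 12. Setting quantity demanded equal to quantity supplied, 348 - 8P = 4P - 12, gives P* = 30 and Q* = 108.
Since 13 < 30, the ceiling is binding.
At P = 13: Qd = 348 - 8·13 = 244 and Qs = 4·13 - 12 = 40.
Quantity traded falls to 40. At Q = 40 the demand price is (348 - 40)/8 = 38.5 and the supply price is (12 + 40)/4 = 13.
Deadweight loss = ½ · (38.5 - 13) · (108 - 40) = ½ · 25.5 · 68 = 867.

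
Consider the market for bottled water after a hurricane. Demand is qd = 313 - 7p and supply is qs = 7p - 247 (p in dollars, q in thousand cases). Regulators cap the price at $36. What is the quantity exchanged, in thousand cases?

5

In a free market, 313 - 7p = 7p - 247 gives the equilibrium p* = 40, q* = 33.
Since 36 < 40, the ceiling is binding.
At p = 36: qd = 313 - 7·36 = 61 and qs = 7·36 - 247 = 5.
The quantity actually transacted is the short side, supply: 5.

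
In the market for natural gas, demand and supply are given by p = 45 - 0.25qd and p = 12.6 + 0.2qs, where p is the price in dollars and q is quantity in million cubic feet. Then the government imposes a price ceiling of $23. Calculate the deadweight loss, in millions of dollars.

90

Rearranging demand gives qd = 180 - 4p; rearranging supply gives qs = 5p - 63. Without the control the market clears where 180 - 4p = 5p - 63, i.e. p* = 27 and q* = 72.
Because the ceiling (23) lies below the market-clearing price, it is binding.
At p = 23: qd = 180 - 4·23 = 88 and qs = 5·23 - 63 = 52.
Quantity traded falls to 52. At q = 52 the demand price is (180 - 52)/4 = 32 and the supply price is (63 + 52)/5 = 23.
Deadweight loss = ½ · (32 - 23) · (72 - 52) = ½ · 9 · 20 = 90.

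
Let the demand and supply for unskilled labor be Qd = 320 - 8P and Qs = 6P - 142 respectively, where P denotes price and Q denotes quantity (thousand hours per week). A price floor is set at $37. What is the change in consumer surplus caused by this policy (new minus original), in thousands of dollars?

-160

In a free market, 320 - 8P = 6P - 142 gives the equilibrium P* = 33, Q* = 56.
Since 37 > 33, the floor is binding.
At P = 37: Qd = 320 - 8·37 = 24 and Qs = 6·37 - 142 = 80.
Consumer surplus without the control is ½ · (40 - 33) · 56 = 196.
With the floor, consumers buy 24 units at 37, so CS = ½ · (40 - 37) · 24 = 36.
Change in consumer surplus = 36 - 196 = -160.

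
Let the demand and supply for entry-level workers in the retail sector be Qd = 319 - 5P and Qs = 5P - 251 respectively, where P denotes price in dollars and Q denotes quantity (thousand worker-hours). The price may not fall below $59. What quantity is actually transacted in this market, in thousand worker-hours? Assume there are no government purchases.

Setting quantity demanded equal to quantity supplied, 319 - 5P = 5P - 251, gives P* = 57 and Q* = 34.
Because the floor (59) lies above the market-clearing price, it is binding.
At P = 59: Qd = 319 - 5·59 = 24 and Qs = 5·59 - 251 = 44.
The quantity actually transacted is the short side, demand: 24.

24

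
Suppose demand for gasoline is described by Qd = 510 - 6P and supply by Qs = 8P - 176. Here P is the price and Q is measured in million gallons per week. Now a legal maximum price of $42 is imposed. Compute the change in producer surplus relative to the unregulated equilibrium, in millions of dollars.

-1316

Without the control the market clears where 510 - 6P = 8P - 176, i.e. P* = 49 and Q* = 216.
Since 42 < 49, the ceiling is binding.
At P = 42: Qd = 510 - 6·42 = 258 and Qs = 8·42 - 176 = 160.
Producer surplus without the control is ½ · (49 - 22) · 216 = 2916.
With the ceiling, producers sell 160 units at 42, so PS = ½ · (42 - 22) · 160 = 1600.
Change in producer surplus = 1600 - 2916 = -1316.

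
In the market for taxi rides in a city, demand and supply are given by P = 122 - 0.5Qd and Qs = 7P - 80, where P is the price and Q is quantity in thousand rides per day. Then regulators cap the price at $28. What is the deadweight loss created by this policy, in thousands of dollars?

Rearranging demand gives Qd = 244 - 2P. Setting quantity demanded equal to quantity supplied, 244 - 2P = 7P - 80, gives P* = 36 and Q* = 172.
Since 28 < 36, the ceiling is binding.
At P = 28: Qd = 244 - 2·28 = 188 and Qs = 7·28 - 80 = 116.
Quantity traded falls to 116. At Q = 116 the demand price is (244 - 116)/2 = 64 and the supply price is (80 + 116)/7 = 28.
Deadweight loss = ½ · (64 - 28) · (172 - 116) = ½ · 36 · 56 = 1008.

1008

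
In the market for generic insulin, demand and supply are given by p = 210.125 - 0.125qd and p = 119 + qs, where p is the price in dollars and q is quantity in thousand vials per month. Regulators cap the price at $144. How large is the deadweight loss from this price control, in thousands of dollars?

Rearranging demand gives qd = 1681 - 8p; rearranging supply gives qs = p - 119. Without the control the market clears where 1681 - 8p = p - 119, i.e. p* = 200 and q* = 81.
Since 144 < 200, the ceiling is binding.
At p = 144: qd = 1681 - 8·144 = 529 and qs = 144 - 119 = 25.
Quantity traded falls to 25. At q = 25 the demand price is (1681 - 25)/8 = 207 and the supply price is 119 + 25 = 144.
Deadweight loss = ½ · (207 - 144) · (81 - 25) = ½ · 63 · 56 = 1764.

1764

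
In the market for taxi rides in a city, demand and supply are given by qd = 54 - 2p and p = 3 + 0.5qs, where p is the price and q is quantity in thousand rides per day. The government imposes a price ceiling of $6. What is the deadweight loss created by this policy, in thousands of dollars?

Rearranging supply gives qs = 2p - 6. Without the control the market clears where 54 - 2p = 2p - 6, i.e. p* = 15 and q* = 24.
Since 6 < 15, the ceiling is binding.
At p = 6: qd = 54 - 2·6 = 42 and qs = 2·6 - 6 = 6.
Quantity traded falls to 6. At q = 6 the demand price is (54 - 6)/2 = 24 and the supply price is (6 + 6)/2 = 6.
Deadweight loss = ½ · (24 - 6) · (24 - 6) = ½ · 18 · 18 = 162.

162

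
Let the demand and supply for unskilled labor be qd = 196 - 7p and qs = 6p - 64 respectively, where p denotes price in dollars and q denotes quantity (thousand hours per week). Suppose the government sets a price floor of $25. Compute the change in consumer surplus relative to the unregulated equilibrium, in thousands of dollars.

-192.5

In a free market, 196 - 7p = 6p - 64 gives the equilibrium p* = 20, q* = 56.
Since 25 > 20, the floor is binding.
At p = 25: qd = 196 - 7·25 = 21 and qs = 6·25 - 64 = 86.
Consumer surplus without the control is ½ · (28 - 20) · 56 = 224.
With the floor, consumers buy 21 units at 25, so CS = ½ · (28 - 25) · 21 = 31.5.
Change in consumer surplus = 31.5 - 224 = -192.5.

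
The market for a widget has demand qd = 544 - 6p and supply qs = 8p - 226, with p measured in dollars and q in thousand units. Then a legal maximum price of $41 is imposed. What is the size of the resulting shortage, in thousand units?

Setting quantity demanded equal to quantity supplied, 544 - 6p = 8p - 226, gives p* = 55 and q* = 214.
Because the ceiling (41) lies below the market-clearing price, it is binding.
At p = 41: qd = 544 - 6·41 = 298 and qs = 8·41 - 226 = 102.
Shortage = qd - qs = 298 - 102 = 196.

196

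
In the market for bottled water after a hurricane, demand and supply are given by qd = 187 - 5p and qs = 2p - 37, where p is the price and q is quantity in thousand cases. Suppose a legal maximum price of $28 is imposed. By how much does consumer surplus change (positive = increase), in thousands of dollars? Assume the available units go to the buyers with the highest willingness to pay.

In a free market, 187 - 5p = 2p - 37 gives the equilibrium p* = 32, q* = 27.
The ceiling of 28 is below the equilibrium price 32, so it binds.
At p = 28: qd = 187 - 5·28 = 47 and qs = 2·28 - 37 = 19.
Consumer surplus without the control is ½ · (37.4 - 32) · 27 = 72.9.
With the ceiling, 19 units are sold at 28 (assume they go to the highest-value buyers). The demand price at q = 19 is 33.6, so CS = ½ · [(37.4 - 28) + (33.6 - 28)] · 19 = 142.5.
Change in consumer surplus = 142.5 - 72.9 = 69.6.

69.6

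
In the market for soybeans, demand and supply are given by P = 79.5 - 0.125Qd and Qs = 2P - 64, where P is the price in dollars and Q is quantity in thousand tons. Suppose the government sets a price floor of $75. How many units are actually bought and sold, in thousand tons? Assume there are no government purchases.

Rearranging demand gives Qd = 636 - 8P. Equilibrium: 636 - 8P = 2P - 64, so 700 = 10P and P* = 70, Q* = 76.
Since 75 > 70, the floor is binding.
At P = 75: Qd = 636 - 8·75 = 36 and Qs = 2·75 - 64 = 86.
The quantity actually transacted is the short side, demand: 36.

36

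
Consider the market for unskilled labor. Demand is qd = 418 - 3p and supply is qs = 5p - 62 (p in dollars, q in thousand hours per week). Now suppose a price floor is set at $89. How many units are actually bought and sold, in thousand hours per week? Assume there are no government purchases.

151

Setting quantity demanded equal to quantity supplied, 418 - 3p = 5p - 62, gives p* = 60 and q* = 238.
The floor of 89 is above the equilibrium price 60, so it binds.
At p = 89: qd = 418 - 3·89 = 151 and qs = 5·89 - 62 = 383.
The quantity actually transacted is the short side, demand: 151.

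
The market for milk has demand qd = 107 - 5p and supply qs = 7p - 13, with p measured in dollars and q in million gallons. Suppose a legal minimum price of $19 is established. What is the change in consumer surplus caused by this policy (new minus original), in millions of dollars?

Without the control the market clears where 107 - 5p = 7p - 13, i.e. p* = 10 and q* = 57.
Since 19 > 10, the floor is binding.
At p = 19: qd = 107 - 5·19 = 12 and qs = 7·19 - 13 = 120.
Consumer surplus without the control is ½ · (21.4 - 10) · 57 = 324.9.
With the floor, consumers buy 12 units at 19, so CS = ½ · (21.4 - 19) · 12 = 14.4.
Change in consumer surplus = 14.4 - 324.9 = -310.5.

-310.5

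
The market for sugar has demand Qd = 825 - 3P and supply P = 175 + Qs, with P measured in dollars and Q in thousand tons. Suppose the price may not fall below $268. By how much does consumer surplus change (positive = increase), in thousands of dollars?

-864

Rearranging supply gives Qs = P - 175. Without the control the market clears where 825 - 3P = P - 175, i.e. P* = 250 and Q* = 75.
The floor of 268 is above the equilibrium price 250, so it binds.
At P = 268: Qd = 825 - 3·268 = 21 and Qs = 268 - 175 = 93.
Consumer surplus without the control is ½ · (275 - 250) · 75 = 937.5.
With the floor, consumers buy 21 units at 268, so CS = ½ · (275 - 268) · 21 = 73.5.
Change in consumer surplus = 73.5 - 937.5 = -864.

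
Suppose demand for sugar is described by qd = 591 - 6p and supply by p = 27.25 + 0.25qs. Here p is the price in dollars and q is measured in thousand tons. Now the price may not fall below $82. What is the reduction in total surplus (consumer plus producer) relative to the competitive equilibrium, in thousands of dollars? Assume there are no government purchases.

1080

Rearranging supply gives qs = 4p - 109. Equilibrium: 591 - 6p = 4p - 109, so 700 = 10p and p* = 70, q* = 171.
The floor of 82 is above the equilibrium price 70, so it binds.
At p = 82: qd = 591 - 6·82 = 99 and qs = 4·82 - 109 = 219.
Quantity traded falls to 99. At q = 99 the demand price is (591 - 99)/6 = 82 and the supply price is (109 + 99)/4 = 52.
Deadweight loss = ½ · (82 - 52) · (171 - 99) = ½ · 30 · 72 = 1080.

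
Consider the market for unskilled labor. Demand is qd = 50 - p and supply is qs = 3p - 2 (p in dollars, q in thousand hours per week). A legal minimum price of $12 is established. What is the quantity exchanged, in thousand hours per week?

Equilibrium: 50 - p = 3p - 2, so 52 = 4p and p* = 13, q* = 37.
Since 12 is below p* = 13, the floor does not bind and the free-market outcome prevails.

37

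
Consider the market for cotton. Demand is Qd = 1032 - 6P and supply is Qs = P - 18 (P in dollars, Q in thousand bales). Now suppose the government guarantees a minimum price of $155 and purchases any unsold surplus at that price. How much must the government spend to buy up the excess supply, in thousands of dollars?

Equilibrium: 1032 - 6P = P - 18, so 1050 = 7P and P* = 150, Q* = 132.
The floor of 155 is above the equilibrium price 150, so it binds.
At P = 155: Qd = 1032 - 6·155 = 102 and Qs = 155 - 18 = 137.
Surplus = Qs - Qd = 35.
Government expenditure = surplus × support price = 35 × 155 = 5425.

5425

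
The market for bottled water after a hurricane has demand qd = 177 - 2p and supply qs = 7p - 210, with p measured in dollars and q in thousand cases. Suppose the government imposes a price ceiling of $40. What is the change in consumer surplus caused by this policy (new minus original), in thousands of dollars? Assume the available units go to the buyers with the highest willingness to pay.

99.75

Equilibrium: 177 - 2p = 7p - 210, so 387 = 9p and p* = 43, q* = 91.
Since 40 < 43, the ceiling is binding.
At p = 40: qd = 177 - 2·40 = 97 and qs = 7·40 - 210 = 70.
Consumer surplus without the control is ½ · (88.5 - 43) · 91 = 2070.25.
With the ceiling, 70 units are sold at 40 (assume they go to the highest-value buyers). The demand price at q = 70 is 53.5, so CS = ½ · [(88.5 - 40) + (53.5 - 40)] · 70 = 2170.
Change in consumer surplus = 2170 - 2070.25 = 99.75.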